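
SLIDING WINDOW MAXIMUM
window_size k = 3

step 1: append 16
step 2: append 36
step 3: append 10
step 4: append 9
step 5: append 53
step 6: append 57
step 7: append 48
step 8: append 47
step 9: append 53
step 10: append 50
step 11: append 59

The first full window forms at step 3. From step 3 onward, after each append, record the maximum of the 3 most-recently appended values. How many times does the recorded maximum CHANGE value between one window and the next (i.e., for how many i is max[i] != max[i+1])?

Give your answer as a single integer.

Answer: 4

Derivation:
step 1: append 16 -> window=[16] (not full yet)
step 2: append 36 -> window=[16, 36] (not full yet)
step 3: append 10 -> window=[16, 36, 10] -> max=36
step 4: append 9 -> window=[36, 10, 9] -> max=36
step 5: append 53 -> window=[10, 9, 53] -> max=53
step 6: append 57 -> window=[9, 53, 57] -> max=57
step 7: append 48 -> window=[53, 57, 48] -> max=57
step 8: append 47 -> window=[57, 48, 47] -> max=57
step 9: append 53 -> window=[48, 47, 53] -> max=53
step 10: append 50 -> window=[47, 53, 50] -> max=53
step 11: append 59 -> window=[53, 50, 59] -> max=59
Recorded maximums: 36 36 53 57 57 57 53 53 59
Changes between consecutive maximums: 4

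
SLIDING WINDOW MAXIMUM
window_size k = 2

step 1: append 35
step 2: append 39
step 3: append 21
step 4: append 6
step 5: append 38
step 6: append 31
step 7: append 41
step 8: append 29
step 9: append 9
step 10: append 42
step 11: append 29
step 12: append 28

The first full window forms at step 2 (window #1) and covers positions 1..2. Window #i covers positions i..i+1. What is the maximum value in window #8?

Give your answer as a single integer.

Answer: 29

Derivation:
step 1: append 35 -> window=[35] (not full yet)
step 2: append 39 -> window=[35, 39] -> max=39
step 3: append 21 -> window=[39, 21] -> max=39
step 4: append 6 -> window=[21, 6] -> max=21
step 5: append 38 -> window=[6, 38] -> max=38
step 6: append 31 -> window=[38, 31] -> max=38
step 7: append 41 -> window=[31, 41] -> max=41
step 8: append 29 -> window=[41, 29] -> max=41
step 9: append 9 -> window=[29, 9] -> max=29
Window #8 max = 29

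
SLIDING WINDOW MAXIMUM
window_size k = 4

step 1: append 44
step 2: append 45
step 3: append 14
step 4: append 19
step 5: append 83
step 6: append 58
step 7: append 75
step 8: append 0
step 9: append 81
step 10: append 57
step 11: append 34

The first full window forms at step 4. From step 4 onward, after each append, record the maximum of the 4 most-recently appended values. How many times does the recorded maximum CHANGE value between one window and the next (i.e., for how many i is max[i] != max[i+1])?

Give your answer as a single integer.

Answer: 2

Derivation:
step 1: append 44 -> window=[44] (not full yet)
step 2: append 45 -> window=[44, 45] (not full yet)
step 3: append 14 -> window=[44, 45, 14] (not full yet)
step 4: append 19 -> window=[44, 45, 14, 19] -> max=45
step 5: append 83 -> window=[45, 14, 19, 83] -> max=83
step 6: append 58 -> window=[14, 19, 83, 58] -> max=83
step 7: append 75 -> window=[19, 83, 58, 75] -> max=83
step 8: append 0 -> window=[83, 58, 75, 0] -> max=83
step 9: append 81 -> window=[58, 75, 0, 81] -> max=81
step 10: append 57 -> window=[75, 0, 81, 57] -> max=81
step 11: append 34 -> window=[0, 81, 57, 34] -> max=81
Recorded maximums: 45 83 83 83 83 81 81 81
Changes between consecutive maximums: 2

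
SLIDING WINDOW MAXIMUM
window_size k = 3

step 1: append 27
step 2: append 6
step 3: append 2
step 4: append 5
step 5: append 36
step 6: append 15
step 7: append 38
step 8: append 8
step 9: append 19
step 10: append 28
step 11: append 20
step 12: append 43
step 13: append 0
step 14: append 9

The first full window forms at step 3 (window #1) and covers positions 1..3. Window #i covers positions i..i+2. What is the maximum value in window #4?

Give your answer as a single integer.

step 1: append 27 -> window=[27] (not full yet)
step 2: append 6 -> window=[27, 6] (not full yet)
step 3: append 2 -> window=[27, 6, 2] -> max=27
step 4: append 5 -> window=[6, 2, 5] -> max=6
step 5: append 36 -> window=[2, 5, 36] -> max=36
step 6: append 15 -> window=[5, 36, 15] -> max=36
Window #4 max = 36

Answer: 36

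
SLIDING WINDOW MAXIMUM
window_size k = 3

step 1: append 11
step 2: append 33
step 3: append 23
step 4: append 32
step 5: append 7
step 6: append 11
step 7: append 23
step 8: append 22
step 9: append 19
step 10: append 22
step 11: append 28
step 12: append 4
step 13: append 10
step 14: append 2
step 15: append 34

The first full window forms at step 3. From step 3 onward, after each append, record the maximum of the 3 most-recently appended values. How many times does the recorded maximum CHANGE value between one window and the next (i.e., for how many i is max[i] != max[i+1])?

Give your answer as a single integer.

step 1: append 11 -> window=[11] (not full yet)
step 2: append 33 -> window=[11, 33] (not full yet)
step 3: append 23 -> window=[11, 33, 23] -> max=33
step 4: append 32 -> window=[33, 23, 32] -> max=33
step 5: append 7 -> window=[23, 32, 7] -> max=32
step 6: append 11 -> window=[32, 7, 11] -> max=32
step 7: append 23 -> window=[7, 11, 23] -> max=23
step 8: append 22 -> window=[11, 23, 22] -> max=23
step 9: append 19 -> window=[23, 22, 19] -> max=23
step 10: append 22 -> window=[22, 19, 22] -> max=22
step 11: append 28 -> window=[19, 22, 28] -> max=28
step 12: append 4 -> window=[22, 28, 4] -> max=28
step 13: append 10 -> window=[28, 4, 10] -> max=28
step 14: append 2 -> window=[4, 10, 2] -> max=10
step 15: append 34 -> window=[10, 2, 34] -> max=34
Recorded maximums: 33 33 32 32 23 23 23 22 28 28 28 10 34
Changes between consecutive maximums: 6

Answer: 6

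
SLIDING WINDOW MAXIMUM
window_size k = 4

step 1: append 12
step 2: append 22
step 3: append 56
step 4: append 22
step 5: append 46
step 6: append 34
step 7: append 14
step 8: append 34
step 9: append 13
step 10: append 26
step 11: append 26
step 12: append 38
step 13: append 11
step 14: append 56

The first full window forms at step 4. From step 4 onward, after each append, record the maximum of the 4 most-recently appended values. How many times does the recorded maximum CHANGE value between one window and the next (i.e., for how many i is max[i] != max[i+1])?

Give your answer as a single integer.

Answer: 4

Derivation:
step 1: append 12 -> window=[12] (not full yet)
step 2: append 22 -> window=[12, 22] (not full yet)
step 3: append 56 -> window=[12, 22, 56] (not full yet)
step 4: append 22 -> window=[12, 22, 56, 22] -> max=56
step 5: append 46 -> window=[22, 56, 22, 46] -> max=56
step 6: append 34 -> window=[56, 22, 46, 34] -> max=56
step 7: append 14 -> window=[22, 46, 34, 14] -> max=46
step 8: append 34 -> window=[46, 34, 14, 34] -> max=46
step 9: append 13 -> window=[34, 14, 34, 13] -> max=34
step 10: append 26 -> window=[14, 34, 13, 26] -> max=34
step 11: append 26 -> window=[34, 13, 26, 26] -> max=34
step 12: append 38 -> window=[13, 26, 26, 38] -> max=38
step 13: append 11 -> window=[26, 26, 38, 11] -> max=38
step 14: append 56 -> window=[26, 38, 11, 56] -> max=56
Recorded maximums: 56 56 56 46 46 34 34 34 38 38 56
Changes between consecutive maximums: 4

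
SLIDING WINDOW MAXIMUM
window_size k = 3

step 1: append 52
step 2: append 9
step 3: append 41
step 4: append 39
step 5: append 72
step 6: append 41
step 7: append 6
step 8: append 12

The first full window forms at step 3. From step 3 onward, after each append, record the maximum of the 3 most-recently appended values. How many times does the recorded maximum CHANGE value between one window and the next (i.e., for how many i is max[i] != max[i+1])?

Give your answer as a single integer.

Answer: 3

Derivation:
step 1: append 52 -> window=[52] (not full yet)
step 2: append 9 -> window=[52, 9] (not full yet)
step 3: append 41 -> window=[52, 9, 41] -> max=52
step 4: append 39 -> window=[9, 41, 39] -> max=41
step 5: append 72 -> window=[41, 39, 72] -> max=72
step 6: append 41 -> window=[39, 72, 41] -> max=72
step 7: append 6 -> window=[72, 41, 6] -> max=72
step 8: append 12 -> window=[41, 6, 12] -> max=41
Recorded maximums: 52 41 72 72 72 41
Changes between consecutive maximums: 3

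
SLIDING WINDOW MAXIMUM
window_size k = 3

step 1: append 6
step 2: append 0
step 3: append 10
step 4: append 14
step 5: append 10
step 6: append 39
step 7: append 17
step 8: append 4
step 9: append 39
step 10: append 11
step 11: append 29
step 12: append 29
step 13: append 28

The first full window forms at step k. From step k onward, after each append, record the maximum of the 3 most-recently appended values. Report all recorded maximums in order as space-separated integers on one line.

Answer: 10 14 14 39 39 39 39 39 39 29 29

Derivation:
step 1: append 6 -> window=[6] (not full yet)
step 2: append 0 -> window=[6, 0] (not full yet)
step 3: append 10 -> window=[6, 0, 10] -> max=10
step 4: append 14 -> window=[0, 10, 14] -> max=14
step 5: append 10 -> window=[10, 14, 10] -> max=14
step 6: append 39 -> window=[14, 10, 39] -> max=39
step 7: append 17 -> window=[10, 39, 17] -> max=39
step 8: append 4 -> window=[39, 17, 4] -> max=39
step 9: append 39 -> window=[17, 4, 39] -> max=39
step 10: append 11 -> window=[4, 39, 11] -> max=39
step 11: append 29 -> window=[39, 11, 29] -> max=39
step 12: append 29 -> window=[11, 29, 29] -> max=29
step 13: append 28 -> window=[29, 29, 28] -> max=29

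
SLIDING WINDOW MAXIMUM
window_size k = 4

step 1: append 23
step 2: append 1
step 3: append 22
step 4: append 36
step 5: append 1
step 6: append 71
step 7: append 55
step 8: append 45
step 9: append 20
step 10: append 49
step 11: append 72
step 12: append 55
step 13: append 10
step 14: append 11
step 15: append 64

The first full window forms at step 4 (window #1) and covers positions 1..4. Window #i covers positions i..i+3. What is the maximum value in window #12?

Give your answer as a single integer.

step 1: append 23 -> window=[23] (not full yet)
step 2: append 1 -> window=[23, 1] (not full yet)
step 3: append 22 -> window=[23, 1, 22] (not full yet)
step 4: append 36 -> window=[23, 1, 22, 36] -> max=36
step 5: append 1 -> window=[1, 22, 36, 1] -> max=36
step 6: append 71 -> window=[22, 36, 1, 71] -> max=71
step 7: append 55 -> window=[36, 1, 71, 55] -> max=71
step 8: append 45 -> window=[1, 71, 55, 45] -> max=71
step 9: append 20 -> window=[71, 55, 45, 20] -> max=71
step 10: append 49 -> window=[55, 45, 20, 49] -> max=55
step 11: append 72 -> window=[45, 20, 49, 72] -> max=72
step 12: append 55 -> window=[20, 49, 72, 55] -> max=72
step 13: append 10 -> window=[49, 72, 55, 10] -> max=72
step 14: append 11 -> window=[72, 55, 10, 11] -> max=72
step 15: append 64 -> window=[55, 10, 11, 64] -> max=64
Window #12 max = 64

Answer: 64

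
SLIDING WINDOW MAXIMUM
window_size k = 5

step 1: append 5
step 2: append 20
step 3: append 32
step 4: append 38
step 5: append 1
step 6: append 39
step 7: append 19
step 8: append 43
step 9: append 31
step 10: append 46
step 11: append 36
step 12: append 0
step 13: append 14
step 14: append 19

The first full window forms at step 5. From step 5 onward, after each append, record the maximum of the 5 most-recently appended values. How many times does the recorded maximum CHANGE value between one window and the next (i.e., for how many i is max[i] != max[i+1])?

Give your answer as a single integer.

Answer: 3

Derivation:
step 1: append 5 -> window=[5] (not full yet)
step 2: append 20 -> window=[5, 20] (not full yet)
step 3: append 32 -> window=[5, 20, 32] (not full yet)
step 4: append 38 -> window=[5, 20, 32, 38] (not full yet)
step 5: append 1 -> window=[5, 20, 32, 38, 1] -> max=38
step 6: append 39 -> window=[20, 32, 38, 1, 39] -> max=39
step 7: append 19 -> window=[32, 38, 1, 39, 19] -> max=39
step 8: append 43 -> window=[38, 1, 39, 19, 43] -> max=43
step 9: append 31 -> window=[1, 39, 19, 43, 31] -> max=43
step 10: append 46 -> window=[39, 19, 43, 31, 46] -> max=46
step 11: append 36 -> window=[19, 43, 31, 46, 36] -> max=46
step 12: append 0 -> window=[43, 31, 46, 36, 0] -> max=46
step 13: append 14 -> window=[31, 46, 36, 0, 14] -> max=46
step 14: append 19 -> window=[46, 36, 0, 14, 19] -> max=46
Recorded maximums: 38 39 39 43 43 46 46 46 46 46
Changes between consecutive maximums: 3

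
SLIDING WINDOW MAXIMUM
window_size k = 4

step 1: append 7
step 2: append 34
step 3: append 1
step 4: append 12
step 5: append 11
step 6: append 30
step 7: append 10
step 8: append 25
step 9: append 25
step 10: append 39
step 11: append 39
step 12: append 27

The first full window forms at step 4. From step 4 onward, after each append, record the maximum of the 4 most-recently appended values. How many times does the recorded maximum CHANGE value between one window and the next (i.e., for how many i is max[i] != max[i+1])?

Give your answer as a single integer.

step 1: append 7 -> window=[7] (not full yet)
step 2: append 34 -> window=[7, 34] (not full yet)
step 3: append 1 -> window=[7, 34, 1] (not full yet)
step 4: append 12 -> window=[7, 34, 1, 12] -> max=34
step 5: append 11 -> window=[34, 1, 12, 11] -> max=34
step 6: append 30 -> window=[1, 12, 11, 30] -> max=30
step 7: append 10 -> window=[12, 11, 30, 10] -> max=30
step 8: append 25 -> window=[11, 30, 10, 25] -> max=30
step 9: append 25 -> window=[30, 10, 25, 25] -> max=30
step 10: append 39 -> window=[10, 25, 25, 39] -> max=39
step 11: append 39 -> window=[25, 25, 39, 39] -> max=39
step 12: append 27 -> window=[25, 39, 39, 27] -> max=39
Recorded maximums: 34 34 30 30 30 30 39 39 39
Changes between consecutive maximums: 2

Answer: 2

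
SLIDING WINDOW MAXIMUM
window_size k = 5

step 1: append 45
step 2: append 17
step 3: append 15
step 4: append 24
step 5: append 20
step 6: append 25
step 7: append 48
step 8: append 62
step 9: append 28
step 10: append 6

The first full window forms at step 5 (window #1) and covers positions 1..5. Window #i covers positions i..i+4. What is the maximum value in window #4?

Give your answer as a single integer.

step 1: append 45 -> window=[45] (not full yet)
step 2: append 17 -> window=[45, 17] (not full yet)
step 3: append 15 -> window=[45, 17, 15] (not full yet)
step 4: append 24 -> window=[45, 17, 15, 24] (not full yet)
step 5: append 20 -> window=[45, 17, 15, 24, 20] -> max=45
step 6: append 25 -> window=[17, 15, 24, 20, 25] -> max=25
step 7: append 48 -> window=[15, 24, 20, 25, 48] -> max=48
step 8: append 62 -> window=[24, 20, 25, 48, 62] -> max=62
Window #4 max = 62

Answer: 62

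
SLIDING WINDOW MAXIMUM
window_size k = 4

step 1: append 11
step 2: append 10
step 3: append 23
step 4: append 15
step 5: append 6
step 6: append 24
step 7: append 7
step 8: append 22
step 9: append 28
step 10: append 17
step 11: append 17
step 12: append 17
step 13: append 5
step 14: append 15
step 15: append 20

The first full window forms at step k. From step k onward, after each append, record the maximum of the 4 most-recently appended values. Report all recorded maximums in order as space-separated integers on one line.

step 1: append 11 -> window=[11] (not full yet)
step 2: append 10 -> window=[11, 10] (not full yet)
step 3: append 23 -> window=[11, 10, 23] (not full yet)
step 4: append 15 -> window=[11, 10, 23, 15] -> max=23
step 5: append 6 -> window=[10, 23, 15, 6] -> max=23
step 6: append 24 -> window=[23, 15, 6, 24] -> max=24
step 7: append 7 -> window=[15, 6, 24, 7] -> max=24
step 8: append 22 -> window=[6, 24, 7, 22] -> max=24
step 9: append 28 -> window=[24, 7, 22, 28] -> max=28
step 10: append 17 -> window=[7, 22, 28, 17] -> max=28
step 11: append 17 -> window=[22, 28, 17, 17] -> max=28
step 12: append 17 -> window=[28, 17, 17, 17] -> max=28
step 13: append 5 -> window=[17, 17, 17, 5] -> max=17
step 14: append 15 -> window=[17, 17, 5, 15] -> max=17
step 15: append 20 -> window=[17, 5, 15, 20] -> max=20

Answer: 23 23 24 24 24 28 28 28 28 17 17 20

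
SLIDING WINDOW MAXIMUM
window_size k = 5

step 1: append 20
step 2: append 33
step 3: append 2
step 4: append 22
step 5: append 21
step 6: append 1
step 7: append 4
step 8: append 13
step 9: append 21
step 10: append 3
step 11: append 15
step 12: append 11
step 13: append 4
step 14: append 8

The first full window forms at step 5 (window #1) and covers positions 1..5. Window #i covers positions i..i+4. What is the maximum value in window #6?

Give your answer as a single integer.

Answer: 21

Derivation:
step 1: append 20 -> window=[20] (not full yet)
step 2: append 33 -> window=[20, 33] (not full yet)
step 3: append 2 -> window=[20, 33, 2] (not full yet)
step 4: append 22 -> window=[20, 33, 2, 22] (not full yet)
step 5: append 21 -> window=[20, 33, 2, 22, 21] -> max=33
step 6: append 1 -> window=[33, 2, 22, 21, 1] -> max=33
step 7: append 4 -> window=[2, 22, 21, 1, 4] -> max=22
step 8: append 13 -> window=[22, 21, 1, 4, 13] -> max=22
step 9: append 21 -> window=[21, 1, 4, 13, 21] -> max=21
step 10: append 3 -> window=[1, 4, 13, 21, 3] -> max=21
Window #6 max = 21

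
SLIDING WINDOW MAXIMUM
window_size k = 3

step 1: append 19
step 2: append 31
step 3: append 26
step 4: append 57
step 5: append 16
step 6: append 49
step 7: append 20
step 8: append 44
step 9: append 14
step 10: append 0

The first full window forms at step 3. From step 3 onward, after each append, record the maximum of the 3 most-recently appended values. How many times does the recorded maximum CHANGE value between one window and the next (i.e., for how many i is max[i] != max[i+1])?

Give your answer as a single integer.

step 1: append 19 -> window=[19] (not full yet)
step 2: append 31 -> window=[19, 31] (not full yet)
step 3: append 26 -> window=[19, 31, 26] -> max=31
step 4: append 57 -> window=[31, 26, 57] -> max=57
step 5: append 16 -> window=[26, 57, 16] -> max=57
step 6: append 49 -> window=[57, 16, 49] -> max=57
step 7: append 20 -> window=[16, 49, 20] -> max=49
step 8: append 44 -> window=[49, 20, 44] -> max=49
step 9: append 14 -> window=[20, 44, 14] -> max=44
step 10: append 0 -> window=[44, 14, 0] -> max=44
Recorded maximums: 31 57 57 57 49 49 44 44
Changes between consecutive maximums: 3

Answer: 3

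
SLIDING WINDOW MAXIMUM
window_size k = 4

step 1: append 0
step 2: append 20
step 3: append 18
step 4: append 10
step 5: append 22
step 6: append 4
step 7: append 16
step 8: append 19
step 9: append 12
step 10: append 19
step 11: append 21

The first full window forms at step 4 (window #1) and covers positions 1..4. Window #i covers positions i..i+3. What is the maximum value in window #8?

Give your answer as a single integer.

step 1: append 0 -> window=[0] (not full yet)
step 2: append 20 -> window=[0, 20] (not full yet)
step 3: append 18 -> window=[0, 20, 18] (not full yet)
step 4: append 10 -> window=[0, 20, 18, 10] -> max=20
step 5: append 22 -> window=[20, 18, 10, 22] -> max=22
step 6: append 4 -> window=[18, 10, 22, 4] -> max=22
step 7: append 16 -> window=[10, 22, 4, 16] -> max=22
step 8: append 19 -> window=[22, 4, 16, 19] -> max=22
step 9: append 12 -> window=[4, 16, 19, 12] -> max=19
step 10: append 19 -> window=[16, 19, 12, 19] -> max=19
step 11: append 21 -> window=[19, 12, 19, 21] -> max=21
Window #8 max = 21

Answer: 21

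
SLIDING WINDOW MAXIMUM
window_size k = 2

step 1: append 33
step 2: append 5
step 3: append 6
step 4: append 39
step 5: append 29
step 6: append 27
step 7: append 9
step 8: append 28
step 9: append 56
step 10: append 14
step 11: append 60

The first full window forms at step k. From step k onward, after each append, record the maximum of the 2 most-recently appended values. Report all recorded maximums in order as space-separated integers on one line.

Answer: 33 6 39 39 29 27 28 56 56 60

Derivation:
step 1: append 33 -> window=[33] (not full yet)
step 2: append 5 -> window=[33, 5] -> max=33
step 3: append 6 -> window=[5, 6] -> max=6
step 4: append 39 -> window=[6, 39] -> max=39
step 5: append 29 -> window=[39, 29] -> max=39
step 6: append 27 -> window=[29, 27] -> max=29
step 7: append 9 -> window=[27, 9] -> max=27
step 8: append 28 -> window=[9, 28] -> max=28
step 9: append 56 -> window=[28, 56] -> max=56
step 10: append 14 -> window=[56, 14] -> max=56
step 11: append 60 -> window=[14, 60] -> max=60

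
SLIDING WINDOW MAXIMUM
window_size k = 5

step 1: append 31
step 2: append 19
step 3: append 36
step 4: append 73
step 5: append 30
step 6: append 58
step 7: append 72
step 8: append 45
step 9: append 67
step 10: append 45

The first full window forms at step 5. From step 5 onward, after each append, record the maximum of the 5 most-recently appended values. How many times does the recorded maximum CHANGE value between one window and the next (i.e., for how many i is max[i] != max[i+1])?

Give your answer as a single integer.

Answer: 1

Derivation:
step 1: append 31 -> window=[31] (not full yet)
step 2: append 19 -> window=[31, 19] (not full yet)
step 3: append 36 -> window=[31, 19, 36] (not full yet)
step 4: append 73 -> window=[31, 19, 36, 73] (not full yet)
step 5: append 30 -> window=[31, 19, 36, 73, 30] -> max=73
step 6: append 58 -> window=[19, 36, 73, 30, 58] -> max=73
step 7: append 72 -> window=[36, 73, 30, 58, 72] -> max=73
step 8: append 45 -> window=[73, 30, 58, 72, 45] -> max=73
step 9: append 67 -> window=[30, 58, 72, 45, 67] -> max=72
step 10: append 45 -> window=[58, 72, 45, 67, 45] -> max=72
Recorded maximums: 73 73 73 73 72 72
Changes between consecutive maximums: 1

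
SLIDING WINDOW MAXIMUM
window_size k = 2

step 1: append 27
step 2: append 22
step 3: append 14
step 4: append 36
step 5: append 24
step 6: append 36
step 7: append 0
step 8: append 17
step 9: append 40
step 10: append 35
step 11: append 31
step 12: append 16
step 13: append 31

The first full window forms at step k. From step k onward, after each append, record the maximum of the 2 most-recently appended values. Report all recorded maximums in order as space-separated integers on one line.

Answer: 27 22 36 36 36 36 17 40 40 35 31 31

Derivation:
step 1: append 27 -> window=[27] (not full yet)
step 2: append 22 -> window=[27, 22] -> max=27
step 3: append 14 -> window=[22, 14] -> max=22
step 4: append 36 -> window=[14, 36] -> max=36
step 5: append 24 -> window=[36, 24] -> max=36
step 6: append 36 -> window=[24, 36] -> max=36
step 7: append 0 -> window=[36, 0] -> max=36
step 8: append 17 -> window=[0, 17] -> max=17
step 9: append 40 -> window=[17, 40] -> max=40
step 10: append 35 -> window=[40, 35] -> max=40
step 11: append 31 -> window=[35, 31] -> max=35
step 12: append 16 -> window=[31, 16] -> max=31
step 13: append 31 -> window=[16, 31] -> max=31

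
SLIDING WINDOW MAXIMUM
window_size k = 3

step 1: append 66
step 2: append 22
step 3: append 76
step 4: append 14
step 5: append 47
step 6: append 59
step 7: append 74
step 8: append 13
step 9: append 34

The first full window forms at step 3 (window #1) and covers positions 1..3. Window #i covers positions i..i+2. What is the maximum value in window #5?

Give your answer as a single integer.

step 1: append 66 -> window=[66] (not full yet)
step 2: append 22 -> window=[66, 22] (not full yet)
step 3: append 76 -> window=[66, 22, 76] -> max=76
step 4: append 14 -> window=[22, 76, 14] -> max=76
step 5: append 47 -> window=[76, 14, 47] -> max=76
step 6: append 59 -> window=[14, 47, 59] -> max=59
step 7: append 74 -> window=[47, 59, 74] -> max=74
Window #5 max = 74

Answer: 74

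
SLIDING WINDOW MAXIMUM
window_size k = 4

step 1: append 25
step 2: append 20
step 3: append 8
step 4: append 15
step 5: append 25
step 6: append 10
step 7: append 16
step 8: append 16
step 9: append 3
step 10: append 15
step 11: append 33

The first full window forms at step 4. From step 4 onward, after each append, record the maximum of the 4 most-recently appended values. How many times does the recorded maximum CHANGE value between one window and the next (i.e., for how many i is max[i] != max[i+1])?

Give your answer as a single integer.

step 1: append 25 -> window=[25] (not full yet)
step 2: append 20 -> window=[25, 20] (not full yet)
step 3: append 8 -> window=[25, 20, 8] (not full yet)
step 4: append 15 -> window=[25, 20, 8, 15] -> max=25
step 5: append 25 -> window=[20, 8, 15, 25] -> max=25
step 6: append 10 -> window=[8, 15, 25, 10] -> max=25
step 7: append 16 -> window=[15, 25, 10, 16] -> max=25
step 8: append 16 -> window=[25, 10, 16, 16] -> max=25
step 9: append 3 -> window=[10, 16, 16, 3] -> max=16
step 10: append 15 -> window=[16, 16, 3, 15] -> max=16
step 11: append 33 -> window=[16, 3, 15, 33] -> max=33
Recorded maximums: 25 25 25 25 25 16 16 33
Changes between consecutive maximums: 2

Answer: 2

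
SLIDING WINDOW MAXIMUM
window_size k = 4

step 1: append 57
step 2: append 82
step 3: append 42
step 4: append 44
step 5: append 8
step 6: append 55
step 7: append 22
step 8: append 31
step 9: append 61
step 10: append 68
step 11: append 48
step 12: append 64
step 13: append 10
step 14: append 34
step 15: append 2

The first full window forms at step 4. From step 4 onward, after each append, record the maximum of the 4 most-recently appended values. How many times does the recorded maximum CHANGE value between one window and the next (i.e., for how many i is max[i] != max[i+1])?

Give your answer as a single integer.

Answer: 4

Derivation:
step 1: append 57 -> window=[57] (not full yet)
step 2: append 82 -> window=[57, 82] (not full yet)
step 3: append 42 -> window=[57, 82, 42] (not full yet)
step 4: append 44 -> window=[57, 82, 42, 44] -> max=82
step 5: append 8 -> window=[82, 42, 44, 8] -> max=82
step 6: append 55 -> window=[42, 44, 8, 55] -> max=55
step 7: append 22 -> window=[44, 8, 55, 22] -> max=55
step 8: append 31 -> window=[8, 55, 22, 31] -> max=55
step 9: append 61 -> window=[55, 22, 31, 61] -> max=61
step 10: append 68 -> window=[22, 31, 61, 68] -> max=68
step 11: append 48 -> window=[31, 61, 68, 48] -> max=68
step 12: append 64 -> window=[61, 68, 48, 64] -> max=68
step 13: append 10 -> window=[68, 48, 64, 10] -> max=68
step 14: append 34 -> window=[48, 64, 10, 34] -> max=64
step 15: append 2 -> window=[64, 10, 34, 2] -> max=64
Recorded maximums: 82 82 55 55 55 61 68 68 68 68 64 64
Changes between consecutive maximums: 4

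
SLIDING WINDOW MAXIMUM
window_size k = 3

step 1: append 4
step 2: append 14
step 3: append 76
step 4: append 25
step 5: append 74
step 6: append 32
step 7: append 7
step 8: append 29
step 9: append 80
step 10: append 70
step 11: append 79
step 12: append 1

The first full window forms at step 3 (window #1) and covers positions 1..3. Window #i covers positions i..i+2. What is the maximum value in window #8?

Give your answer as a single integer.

Answer: 80

Derivation:
step 1: append 4 -> window=[4] (not full yet)
step 2: append 14 -> window=[4, 14] (not full yet)
step 3: append 76 -> window=[4, 14, 76] -> max=76
step 4: append 25 -> window=[14, 76, 25] -> max=76
step 5: append 74 -> window=[76, 25, 74] -> max=76
step 6: append 32 -> window=[25, 74, 32] -> max=74
step 7: append 7 -> window=[74, 32, 7] -> max=74
step 8: append 29 -> window=[32, 7, 29] -> max=32
step 9: append 80 -> window=[7, 29, 80] -> max=80
step 10: append 70 -> window=[29, 80, 70] -> max=80
Window #8 max = 80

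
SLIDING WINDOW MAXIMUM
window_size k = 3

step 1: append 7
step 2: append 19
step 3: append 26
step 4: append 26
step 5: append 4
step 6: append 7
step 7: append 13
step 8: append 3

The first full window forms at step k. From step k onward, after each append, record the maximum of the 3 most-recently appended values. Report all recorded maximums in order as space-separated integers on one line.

Answer: 26 26 26 26 13 13

Derivation:
step 1: append 7 -> window=[7] (not full yet)
step 2: append 19 -> window=[7, 19] (not full yet)
step 3: append 26 -> window=[7, 19, 26] -> max=26
step 4: append 26 -> window=[19, 26, 26] -> max=26
step 5: append 4 -> window=[26, 26, 4] -> max=26
step 6: append 7 -> window=[26, 4, 7] -> max=26
step 7: append 13 -> window=[4, 7, 13] -> max=13
step 8: append 3 -> window=[7, 13, 3] -> max=13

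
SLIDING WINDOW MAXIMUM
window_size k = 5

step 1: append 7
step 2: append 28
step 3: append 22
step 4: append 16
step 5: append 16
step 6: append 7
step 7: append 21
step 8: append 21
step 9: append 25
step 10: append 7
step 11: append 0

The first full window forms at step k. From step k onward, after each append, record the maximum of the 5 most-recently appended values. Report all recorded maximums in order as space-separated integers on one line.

step 1: append 7 -> window=[7] (not full yet)
step 2: append 28 -> window=[7, 28] (not full yet)
step 3: append 22 -> window=[7, 28, 22] (not full yet)
step 4: append 16 -> window=[7, 28, 22, 16] (not full yet)
step 5: append 16 -> window=[7, 28, 22, 16, 16] -> max=28
step 6: append 7 -> window=[28, 22, 16, 16, 7] -> max=28
step 7: append 21 -> window=[22, 16, 16, 7, 21] -> max=22
step 8: append 21 -> window=[16, 16, 7, 21, 21] -> max=21
step 9: append 25 -> window=[16, 7, 21, 21, 25] -> max=25
step 10: append 7 -> window=[7, 21, 21, 25, 7] -> max=25
step 11: append 0 -> window=[21, 21, 25, 7, 0] -> max=25

Answer: 28 28 22 21 25 25 25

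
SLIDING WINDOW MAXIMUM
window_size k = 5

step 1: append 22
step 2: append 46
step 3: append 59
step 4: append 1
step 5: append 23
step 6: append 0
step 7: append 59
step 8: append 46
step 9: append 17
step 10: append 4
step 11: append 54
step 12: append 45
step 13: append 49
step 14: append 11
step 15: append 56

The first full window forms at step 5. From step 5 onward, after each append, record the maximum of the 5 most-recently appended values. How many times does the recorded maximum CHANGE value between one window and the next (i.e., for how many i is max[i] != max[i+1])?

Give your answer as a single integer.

Answer: 2

Derivation:
step 1: append 22 -> window=[22] (not full yet)
step 2: append 46 -> window=[22, 46] (not full yet)
step 3: append 59 -> window=[22, 46, 59] (not full yet)
step 4: append 1 -> window=[22, 46, 59, 1] (not full yet)
step 5: append 23 -> window=[22, 46, 59, 1, 23] -> max=59
step 6: append 0 -> window=[46, 59, 1, 23, 0] -> max=59
step 7: append 59 -> window=[59, 1, 23, 0, 59] -> max=59
step 8: append 46 -> window=[1, 23, 0, 59, 46] -> max=59
step 9: append 17 -> window=[23, 0, 59, 46, 17] -> max=59
step 10: append 4 -> window=[0, 59, 46, 17, 4] -> max=59
step 11: append 54 -> window=[59, 46, 17, 4, 54] -> max=59
step 12: append 45 -> window=[46, 17, 4, 54, 45] -> max=54
step 13: append 49 -> window=[17, 4, 54, 45, 49] -> max=54
step 14: append 11 -> window=[4, 54, 45, 49, 11] -> max=54
step 15: append 56 -> window=[54, 45, 49, 11, 56] -> max=56
Recorded maximums: 59 59 59 59 59 59 59 54 54 54 56
Changes between consecutive maximums: 2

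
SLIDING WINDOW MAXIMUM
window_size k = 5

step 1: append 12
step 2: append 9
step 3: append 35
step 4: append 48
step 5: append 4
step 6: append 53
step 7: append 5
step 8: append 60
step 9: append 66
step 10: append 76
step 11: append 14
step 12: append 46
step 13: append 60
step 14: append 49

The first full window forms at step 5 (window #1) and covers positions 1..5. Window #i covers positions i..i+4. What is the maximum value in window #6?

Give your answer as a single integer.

step 1: append 12 -> window=[12] (not full yet)
step 2: append 9 -> window=[12, 9] (not full yet)
step 3: append 35 -> window=[12, 9, 35] (not full yet)
step 4: append 48 -> window=[12, 9, 35, 48] (not full yet)
step 5: append 4 -> window=[12, 9, 35, 48, 4] -> max=48
step 6: append 53 -> window=[9, 35, 48, 4, 53] -> max=53
step 7: append 5 -> window=[35, 48, 4, 53, 5] -> max=53
step 8: append 60 -> window=[48, 4, 53, 5, 60] -> max=60
step 9: append 66 -> window=[4, 53, 5, 60, 66] -> max=66
step 10: append 76 -> window=[53, 5, 60, 66, 76] -> max=76
Window #6 max = 76

Answer: 76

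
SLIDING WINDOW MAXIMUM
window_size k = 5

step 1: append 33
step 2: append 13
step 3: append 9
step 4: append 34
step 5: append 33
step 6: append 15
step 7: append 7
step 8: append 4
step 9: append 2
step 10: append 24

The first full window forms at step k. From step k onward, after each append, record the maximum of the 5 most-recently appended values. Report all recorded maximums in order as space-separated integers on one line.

step 1: append 33 -> window=[33] (not full yet)
step 2: append 13 -> window=[33, 13] (not full yet)
step 3: append 9 -> window=[33, 13, 9] (not full yet)
step 4: append 34 -> window=[33, 13, 9, 34] (not full yet)
step 5: append 33 -> window=[33, 13, 9, 34, 33] -> max=34
step 6: append 15 -> window=[13, 9, 34, 33, 15] -> max=34
step 7: append 7 -> window=[9, 34, 33, 15, 7] -> max=34
step 8: append 4 -> window=[34, 33, 15, 7, 4] -> max=34
step 9: append 2 -> window=[33, 15, 7, 4, 2] -> max=33
step 10: append 24 -> window=[15, 7, 4, 2, 24] -> max=24

Answer: 34 34 34 34 33 24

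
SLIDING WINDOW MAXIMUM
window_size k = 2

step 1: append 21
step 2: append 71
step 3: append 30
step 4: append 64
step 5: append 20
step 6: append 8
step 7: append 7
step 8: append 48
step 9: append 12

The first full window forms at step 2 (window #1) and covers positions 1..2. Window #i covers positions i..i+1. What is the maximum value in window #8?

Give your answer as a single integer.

step 1: append 21 -> window=[21] (not full yet)
step 2: append 71 -> window=[21, 71] -> max=71
step 3: append 30 -> window=[71, 30] -> max=71
step 4: append 64 -> window=[30, 64] -> max=64
step 5: append 20 -> window=[64, 20] -> max=64
step 6: append 8 -> window=[20, 8] -> max=20
step 7: append 7 -> window=[8, 7] -> max=8
step 8: append 48 -> window=[7, 48] -> max=48
step 9: append 12 -> window=[48, 12] -> max=48
Window #8 max = 48

Answer: 48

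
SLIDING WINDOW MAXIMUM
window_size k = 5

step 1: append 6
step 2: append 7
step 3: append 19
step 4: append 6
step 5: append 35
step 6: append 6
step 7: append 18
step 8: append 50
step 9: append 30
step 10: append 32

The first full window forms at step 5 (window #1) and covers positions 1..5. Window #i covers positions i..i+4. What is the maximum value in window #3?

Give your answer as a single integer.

Answer: 35

Derivation:
step 1: append 6 -> window=[6] (not full yet)
step 2: append 7 -> window=[6, 7] (not full yet)
step 3: append 19 -> window=[6, 7, 19] (not full yet)
step 4: append 6 -> window=[6, 7, 19, 6] (not full yet)
step 5: append 35 -> window=[6, 7, 19, 6, 35] -> max=35
step 6: append 6 -> window=[7, 19, 6, 35, 6] -> max=35
step 7: append 18 -> window=[19, 6, 35, 6, 18] -> max=35
Window #3 max = 35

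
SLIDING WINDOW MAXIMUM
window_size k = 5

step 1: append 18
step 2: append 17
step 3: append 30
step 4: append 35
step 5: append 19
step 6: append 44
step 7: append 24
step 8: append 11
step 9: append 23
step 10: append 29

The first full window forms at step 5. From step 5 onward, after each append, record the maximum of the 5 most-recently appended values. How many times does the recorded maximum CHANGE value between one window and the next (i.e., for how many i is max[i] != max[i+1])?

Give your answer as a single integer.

Answer: 1

Derivation:
step 1: append 18 -> window=[18] (not full yet)
step 2: append 17 -> window=[18, 17] (not full yet)
step 3: append 30 -> window=[18, 17, 30] (not full yet)
step 4: append 35 -> window=[18, 17, 30, 35] (not full yet)
step 5: append 19 -> window=[18, 17, 30, 35, 19] -> max=35
step 6: append 44 -> window=[17, 30, 35, 19, 44] -> max=44
step 7: append 24 -> window=[30, 35, 19, 44, 24] -> max=44
step 8: append 11 -> window=[35, 19, 44, 24, 11] -> max=44
step 9: append 23 -> window=[19, 44, 24, 11, 23] -> max=44
step 10: append 29 -> window=[44, 24, 11, 23, 29] -> max=44
Recorded maximums: 35 44 44 44 44 44
Changes between consecutive maximums: 1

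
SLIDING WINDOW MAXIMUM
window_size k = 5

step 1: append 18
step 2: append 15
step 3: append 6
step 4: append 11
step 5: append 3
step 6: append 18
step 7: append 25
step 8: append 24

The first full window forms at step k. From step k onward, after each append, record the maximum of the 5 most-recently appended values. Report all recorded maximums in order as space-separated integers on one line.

step 1: append 18 -> window=[18] (not full yet)
step 2: append 15 -> window=[18, 15] (not full yet)
step 3: append 6 -> window=[18, 15, 6] (not full yet)
step 4: append 11 -> window=[18, 15, 6, 11] (not full yet)
step 5: append 3 -> window=[18, 15, 6, 11, 3] -> max=18
step 6: append 18 -> window=[15, 6, 11, 3, 18] -> max=18
step 7: append 25 -> window=[6, 11, 3, 18, 25] -> max=25
step 8: append 24 -> window=[11, 3, 18, 25, 24] -> max=25

Answer: 18 18 25 25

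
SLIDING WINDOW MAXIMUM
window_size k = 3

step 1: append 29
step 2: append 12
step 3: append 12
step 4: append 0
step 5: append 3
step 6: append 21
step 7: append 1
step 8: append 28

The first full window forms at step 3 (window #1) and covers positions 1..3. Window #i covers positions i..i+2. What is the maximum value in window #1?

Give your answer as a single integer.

step 1: append 29 -> window=[29] (not full yet)
step 2: append 12 -> window=[29, 12] (not full yet)
step 3: append 12 -> window=[29, 12, 12] -> max=29
Window #1 max = 29

Answer: 29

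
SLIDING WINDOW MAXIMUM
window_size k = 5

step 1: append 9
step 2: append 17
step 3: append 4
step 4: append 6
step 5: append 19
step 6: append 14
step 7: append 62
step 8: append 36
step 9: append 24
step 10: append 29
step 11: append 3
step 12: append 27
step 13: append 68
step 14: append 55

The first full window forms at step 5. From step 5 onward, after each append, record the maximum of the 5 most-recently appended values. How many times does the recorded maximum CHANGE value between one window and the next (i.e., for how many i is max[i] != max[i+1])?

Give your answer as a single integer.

Answer: 3

Derivation:
step 1: append 9 -> window=[9] (not full yet)
step 2: append 17 -> window=[9, 17] (not full yet)
step 3: append 4 -> window=[9, 17, 4] (not full yet)
step 4: append 6 -> window=[9, 17, 4, 6] (not full yet)
step 5: append 19 -> window=[9, 17, 4, 6, 19] -> max=19
step 6: append 14 -> window=[17, 4, 6, 19, 14] -> max=19
step 7: append 62 -> window=[4, 6, 19, 14, 62] -> max=62
step 8: append 36 -> window=[6, 19, 14, 62, 36] -> max=62
step 9: append 24 -> window=[19, 14, 62, 36, 24] -> max=62
step 10: append 29 -> window=[14, 62, 36, 24, 29] -> max=62
step 11: append 3 -> window=[62, 36, 24, 29, 3] -> max=62
step 12: append 27 -> window=[36, 24, 29, 3, 27] -> max=36
step 13: append 68 -> window=[24, 29, 3, 27, 68] -> max=68
step 14: append 55 -> window=[29, 3, 27, 68, 55] -> max=68
Recorded maximums: 19 19 62 62 62 62 62 36 68 68
Changes between consecutive maximums: 3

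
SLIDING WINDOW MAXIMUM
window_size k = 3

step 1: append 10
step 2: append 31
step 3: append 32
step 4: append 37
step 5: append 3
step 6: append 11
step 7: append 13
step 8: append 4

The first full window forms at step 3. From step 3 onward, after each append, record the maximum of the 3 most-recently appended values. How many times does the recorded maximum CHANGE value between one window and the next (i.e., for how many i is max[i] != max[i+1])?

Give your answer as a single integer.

step 1: append 10 -> window=[10] (not full yet)
step 2: append 31 -> window=[10, 31] (not full yet)
step 3: append 32 -> window=[10, 31, 32] -> max=32
step 4: append 37 -> window=[31, 32, 37] -> max=37
step 5: append 3 -> window=[32, 37, 3] -> max=37
step 6: append 11 -> window=[37, 3, 11] -> max=37
step 7: append 13 -> window=[3, 11, 13] -> max=13
step 8: append 4 -> window=[11, 13, 4] -> max=13
Recorded maximums: 32 37 37 37 13 13
Changes between consecutive maximums: 2

Answer: 2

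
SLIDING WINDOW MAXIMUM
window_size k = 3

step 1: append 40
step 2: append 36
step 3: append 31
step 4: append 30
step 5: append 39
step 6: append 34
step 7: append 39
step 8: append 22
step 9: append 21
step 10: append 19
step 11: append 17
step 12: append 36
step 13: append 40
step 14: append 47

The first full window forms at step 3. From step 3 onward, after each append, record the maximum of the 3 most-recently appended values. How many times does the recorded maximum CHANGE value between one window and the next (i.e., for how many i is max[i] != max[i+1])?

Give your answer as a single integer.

Answer: 7

Derivation:
step 1: append 40 -> window=[40] (not full yet)
step 2: append 36 -> window=[40, 36] (not full yet)
step 3: append 31 -> window=[40, 36, 31] -> max=40
step 4: append 30 -> window=[36, 31, 30] -> max=36
step 5: append 39 -> window=[31, 30, 39] -> max=39
step 6: append 34 -> window=[30, 39, 34] -> max=39
step 7: append 39 -> window=[39, 34, 39] -> max=39
step 8: append 22 -> window=[34, 39, 22] -> max=39
step 9: append 21 -> window=[39, 22, 21] -> max=39
step 10: append 19 -> window=[22, 21, 19] -> max=22
step 11: append 17 -> window=[21, 19, 17] -> max=21
step 12: append 36 -> window=[19, 17, 36] -> max=36
step 13: append 40 -> window=[17, 36, 40] -> max=40
step 14: append 47 -> window=[36, 40, 47] -> max=47
Recorded maximums: 40 36 39 39 39 39 39 22 21 36 40 47
Changes between consecutive maximums: 7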